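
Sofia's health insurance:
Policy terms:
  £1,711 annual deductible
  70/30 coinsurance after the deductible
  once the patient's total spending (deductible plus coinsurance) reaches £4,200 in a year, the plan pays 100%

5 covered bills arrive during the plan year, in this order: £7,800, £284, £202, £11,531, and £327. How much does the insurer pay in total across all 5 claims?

£15,944

Bill 1, £7,800: £1,711 finishes the deductible; £6,089 goes to coinsurance; 30% of £6,089 = £1,826.70. Patient pays £3,537.70; OOP now £3,537.70. Insurer: £7,800 − £3,537.70 = £4,262.30.
Bill 2, £284: deductible already satisfied, so patient's share is 30% × £284 = £85.20. Patient owes £85.20 (running OOP £3,622.90). Insurer: £284 − £85.20 = £198.80.
Bill 3, £202: deductible met; 30% of £202 = £60.60. Patient owes £60.60 (running OOP £3,683.50). Insurer: £202 − £60.60 = £141.40.
Bill 4, £11,531: deductible met; 30% of £11,531 = £3,459.30. OOP would hit £7,142.80 > £4,200, so the cap limits the patient to £4,200 − £3,683.50 = £516.50. Insurer: £11,531 − £516.50 = £11,014.50.
Bill 5, £327: deductible met; 30% of £327 = £98.10. That would push OOP to £4,298.10, over the £4,200 cap, so patient pays £4,200 − £4,200 = £0. Plan pays £327 − £0 = £327.
Insurer total: £4,262.30 + £198.80 + £141.40 + £11,014.50 + £327 = £15,944.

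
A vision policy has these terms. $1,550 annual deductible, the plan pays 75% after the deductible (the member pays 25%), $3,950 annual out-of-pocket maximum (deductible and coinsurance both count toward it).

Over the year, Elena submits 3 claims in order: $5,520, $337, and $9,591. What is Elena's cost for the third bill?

Claim 1 ($5,520): $1,550 to deductible, leaving $3,970; member's 25% is $992.50. Member pays $2,542.50; OOP now $2,542.50.
Claim 2 ($337): deductible met; 25% of $337 = $84.25. Member owes $84.25 (running OOP $2,626.75).
Claim 3 ($9,591): deductible already satisfied, so member's share is 25% × $9,591 = $2,397.75. Adding that to $2,626.75 gives $5,024.50, past the $3,950 cap; member pays only $3,950 − $2,626.75 = $1,323.25.

$1,323.25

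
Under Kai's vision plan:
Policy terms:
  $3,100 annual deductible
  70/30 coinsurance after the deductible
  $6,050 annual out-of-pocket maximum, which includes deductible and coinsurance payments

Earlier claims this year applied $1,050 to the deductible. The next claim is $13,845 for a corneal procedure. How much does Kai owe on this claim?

$5,000

Remaining deductible: $3,100 − $1,050 = $2,050.
That leaves $13,845 − $2,050 = $11,795 for coinsurance.
Coinsurance: $11,795 × 30% = $3,538.50.
That puts the member's cost at $2,050 + $3,538.50 = $5,588.50 before any cap.
Year-to-date out-of-pocket would reach $1,050 + $5,588.50 = $6,638.50, above the $6,050 maximum, so the member pays only $6,050 − $1,050 = $5,000.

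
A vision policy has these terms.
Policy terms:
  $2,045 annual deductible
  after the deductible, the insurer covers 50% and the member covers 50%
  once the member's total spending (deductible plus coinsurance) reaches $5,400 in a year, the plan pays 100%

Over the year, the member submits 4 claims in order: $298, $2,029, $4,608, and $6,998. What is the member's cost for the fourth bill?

Claim 1 ($298): all of it applies to the deductible. Member pays $298; OOP now $298.
Claim 2 ($2,029): $1,747 finishes the deductible; $282 goes to coinsurance; coinsurance $282 × 50% = $141. Cost to member: $1,888. OOP to date $2,186.
Claim 3 ($4,608): deductible met; 50% of $4,608 = $2,304. Member pays $2,304; OOP now $4,490.
Claim 4 ($6,998): deductible already satisfied, so member's share is 50% × $6,998 = $3,499. That would push OOP to $7,989, over the $5,400 cap, so member pays $5,400 − $4,490 = $910.

$910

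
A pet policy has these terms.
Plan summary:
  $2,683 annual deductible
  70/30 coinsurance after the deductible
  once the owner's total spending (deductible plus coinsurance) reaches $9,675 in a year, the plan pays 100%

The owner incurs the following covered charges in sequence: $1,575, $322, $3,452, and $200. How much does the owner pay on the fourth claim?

Claim 1 — $1,575: fully absorbed by the deductible. Cost to owner: $1,575. OOP to date $1,575.
Claim 2 — $322: all of it applies to the deductible. Owner owes $322 (running OOP $1,897).
Claim 3 — $3,452: deductible takes $786, $2,666 remains; 30% of $2,666 = $799.80. Owner owes $1,585.80 (running OOP $3,482.80).
Claim 4 — $200: 30% coinsurance on $200 = $60. Cost to owner: $60. OOP to date $3,542.80.

$60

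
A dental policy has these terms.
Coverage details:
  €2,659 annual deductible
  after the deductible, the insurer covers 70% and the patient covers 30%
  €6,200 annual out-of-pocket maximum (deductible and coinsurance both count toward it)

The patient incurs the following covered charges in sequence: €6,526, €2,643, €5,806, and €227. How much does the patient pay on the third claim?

Claim 1 — €6,526: €2,659 finishes the deductible; €3,867 goes to coinsurance; 30% of €3,867 = €1,160.10. Patient owes €3,819.10 (running OOP €3,819.10).
Claim 2 — €2,643: 30% coinsurance on €2,643 = €792.90. Patient pays €792.90; OOP now €4,612.
Claim 3 — €5,806: deductible met; 30% of €5,806 = €1,741.80. Adding that to €4,612 gives €6,353.80, past the €6,200 cap; patient pays only €6,200 − €4,612 = €1,588.

€1,588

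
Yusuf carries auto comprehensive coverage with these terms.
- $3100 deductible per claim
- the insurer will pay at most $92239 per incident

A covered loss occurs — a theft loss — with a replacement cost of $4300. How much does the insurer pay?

After the deductible, $4300 − $3100 = $1200 remains.
$1200 is within the $92239 limit, so the insurer pays $1200.

$1200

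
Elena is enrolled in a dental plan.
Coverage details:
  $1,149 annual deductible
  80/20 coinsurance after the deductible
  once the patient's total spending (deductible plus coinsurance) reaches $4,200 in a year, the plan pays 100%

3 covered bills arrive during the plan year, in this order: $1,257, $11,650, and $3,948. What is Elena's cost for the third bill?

$699.40

Claim 1 ($1,257): $1,149 to deductible, leaving $108; coinsurance $108 × 20% = $21.60. Patient pays $1,170.60; OOP now $1,170.60.
Claim 2 ($11,650): 20% coinsurance on $11,650 = $2,330. Patient pays $2,330; OOP now $3,500.60.
Claim 3 ($3,948): deductible already satisfied, so patient's share is 20% × $3,948 = $789.60. That would push OOP to $4,290.20, over the $4,200 cap, so patient pays $4,200 − $3,500.60 = $699.40.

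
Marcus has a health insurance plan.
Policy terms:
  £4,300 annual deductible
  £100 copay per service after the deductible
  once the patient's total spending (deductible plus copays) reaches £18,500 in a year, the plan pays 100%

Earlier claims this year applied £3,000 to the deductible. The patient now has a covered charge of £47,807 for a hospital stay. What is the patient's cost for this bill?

£1,400

£3,000 of the £4,300 deductible is already met, leaving £1,300.
That leaves £47,807 − £1,300 = £46,507 for the copay.
Copay on this service: £100.
So the patient owes £1,300 + £100 = £1,400 before any cap.
Cumulative spending £3,000 + £1,400 = £4,400 stays under the £18,500 maximum.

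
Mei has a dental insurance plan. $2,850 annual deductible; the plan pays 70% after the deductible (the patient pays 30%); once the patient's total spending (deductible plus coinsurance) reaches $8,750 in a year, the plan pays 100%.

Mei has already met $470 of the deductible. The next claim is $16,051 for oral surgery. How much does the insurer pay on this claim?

Remaining deductible: $2,850 − $470 = $2,380.
The remaining $13,671 (= $16,051 − $2,380) moves to coinsurance.
Patient's 30% share of $13,671 is $4,101.30.
Patient responsibility before any cap: $2,380 + $4,101.30 = $6,481.30.
Total out-of-pocket so far would be $470 + $6,481.30 = $6,951.30, below the $8,750 cap — no reduction.
Insurer pays the balance: $16,051 − $6,481.30 = $9,569.70.

$9,569.70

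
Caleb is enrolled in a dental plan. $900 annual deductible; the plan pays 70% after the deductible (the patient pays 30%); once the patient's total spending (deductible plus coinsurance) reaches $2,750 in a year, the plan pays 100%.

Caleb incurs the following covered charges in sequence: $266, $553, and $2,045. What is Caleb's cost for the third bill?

$670.20

Claim 1 — $266: all of it applies to the deductible. Patient pays $266; OOP now $266.
Claim 2 — $553: entire amount goes to the deductible. Cost to patient: $553. OOP to date $819.
Claim 3 — $2,045: $81 to deductible, leaving $1,964; patient's 30% is $589.20. Patient owes $670.20 (running OOP $1,489.20).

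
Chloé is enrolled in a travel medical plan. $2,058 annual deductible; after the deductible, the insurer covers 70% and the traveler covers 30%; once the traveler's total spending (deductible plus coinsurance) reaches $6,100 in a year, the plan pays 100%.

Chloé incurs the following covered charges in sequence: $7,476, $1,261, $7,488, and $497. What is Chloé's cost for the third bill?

$2,038.30

Claim 1 — $7,476: deductible takes $2,058, $5,418 remains; coinsurance $5,418 × 30% = $1,625.40. Traveler pays $3,683.40; OOP now $3,683.40.
Claim 2 — $1,261: deductible already satisfied, so traveler's share is 30% × $1,261 = $378.30. Traveler owes $378.30 (running OOP $4,061.70).
Claim 3 — $7,488: deductible already satisfied, so traveler's share is 30% × $7,488 = $2,246.40. That would push OOP to $6,308.10, over the $6,100 cap, so traveler pays $6,100 − $4,061.70 = $2,038.30.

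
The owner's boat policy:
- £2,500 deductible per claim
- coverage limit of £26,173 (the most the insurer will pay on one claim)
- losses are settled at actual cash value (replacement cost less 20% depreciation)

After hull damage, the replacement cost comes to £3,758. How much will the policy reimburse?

Actual cash value after 20% depreciation: £3,758 × 80% = £3,006.40.
Less the £2,500 deductible: £3,006.40 − £2,500 = £506.40.
£506.40 ≤ £26,173, so the limit doesn't bind; insurer pays £506.40.

£506.40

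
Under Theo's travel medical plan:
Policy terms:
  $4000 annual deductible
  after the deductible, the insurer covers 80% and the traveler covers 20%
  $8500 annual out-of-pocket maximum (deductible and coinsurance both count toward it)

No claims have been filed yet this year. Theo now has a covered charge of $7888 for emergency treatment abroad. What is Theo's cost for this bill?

$4777.60

The full $4000 deductible is still open; $4000 of this bill applies to it.
That leaves $7888 − $4000 = $3888 for coinsurance.
Traveler's 20% share of $3888 is $777.60.
That puts the traveler's cost at $4000 + $777.60 = $4777.60 before any cap.
Cumulative spending $0 + $4777.60 = $4777.60 stays under the $8500 maximum.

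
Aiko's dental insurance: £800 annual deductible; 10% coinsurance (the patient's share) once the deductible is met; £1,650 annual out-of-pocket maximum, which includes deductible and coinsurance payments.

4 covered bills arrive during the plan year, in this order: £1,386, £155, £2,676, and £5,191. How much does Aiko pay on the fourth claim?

£508.30

Claim 1 — £1,386: £800 to deductible, leaving £586; coinsurance £586 × 10% = £58.60. Patient pays £858.60; OOP now £858.60.
Claim 2 — £155: 10% coinsurance on £155 = £15.50. Cost to patient: £15.50. OOP to date £874.10.
Claim 3 — £2,676: 10% coinsurance on £2,676 = £267.60. Patient pays £267.60; OOP now £1,141.70.
Claim 4 — £5,191: 10% coinsurance on £5,191 = £519.10. That would push OOP to £1,660.80, over the £1,650 cap, so patient pays £1,650 − £1,141.70 = £508.30.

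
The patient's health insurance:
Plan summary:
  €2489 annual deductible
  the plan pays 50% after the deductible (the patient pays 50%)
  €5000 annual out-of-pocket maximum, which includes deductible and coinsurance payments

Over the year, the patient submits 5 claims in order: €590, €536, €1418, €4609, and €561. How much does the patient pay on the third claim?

€1390.50

Claim 1 — €590: all of it applies to the deductible. Patient owes €590 (running OOP €590).
Claim 2 — €536: entire amount goes to the deductible. Patient owes €536 (running OOP €1126).
Claim 3 — €1418: deductible takes €1363, €55 remains; coinsurance €55 × 50% = €27.50. Patient pays €1390.50; OOP now €2516.50.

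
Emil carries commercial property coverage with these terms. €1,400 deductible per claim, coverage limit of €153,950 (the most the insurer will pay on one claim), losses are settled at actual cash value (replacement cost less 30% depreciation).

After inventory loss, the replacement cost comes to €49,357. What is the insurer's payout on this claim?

Actual cash value after 30% depreciation: €49,357 × 70% = €34,549.90.
After the deductible, €34,549.90 − €1,400 = €33,149.90 remains.
€33,149.90 ≤ €153,950, so the limit doesn't bind; insurer pays €33,149.90.

€33,149.90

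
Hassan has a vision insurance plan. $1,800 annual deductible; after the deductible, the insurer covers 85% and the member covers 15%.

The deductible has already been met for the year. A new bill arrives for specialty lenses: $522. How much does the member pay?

$78.30

With the deductible met, the entire $522 is subject to coinsurance.
Member's 15% share of $522 is $78.30.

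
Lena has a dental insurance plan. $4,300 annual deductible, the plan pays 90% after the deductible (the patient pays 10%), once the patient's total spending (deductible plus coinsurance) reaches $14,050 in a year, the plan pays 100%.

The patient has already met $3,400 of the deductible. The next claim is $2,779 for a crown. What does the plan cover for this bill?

Remaining deductible: $4,300 − $3,400 = $900.
After the $900 deductible portion, $2,779 − $900 = $1,879 is subject to coinsurance.
Coinsurance: $1,879 × 10% = $187.90.
So the patient owes $900 + $187.90 = $1,087.90 before any cap.
Total out-of-pocket so far would be $3,400 + $1,087.90 = $4,487.90, below the $14,050 cap — no reduction.
The insurer covers the remainder: $2,779 − $1,087.90 = $1,691.10.

$1,691.10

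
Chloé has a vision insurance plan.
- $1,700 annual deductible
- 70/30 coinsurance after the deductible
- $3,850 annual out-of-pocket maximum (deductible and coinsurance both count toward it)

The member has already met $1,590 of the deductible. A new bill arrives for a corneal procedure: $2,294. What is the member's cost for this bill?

$765.20

Deductible still to meet: $1,700 − $1,590 = $110.
That leaves $2,294 − $110 = $2,184 for coinsurance.
Member's 30% share of $2,184 is $655.20.
So the member owes $110 + $655.20 = $765.20 before any cap.
Total out-of-pocket so far would be $1,590 + $765.20 = $2,355.20, below the $3,850 cap — no reduction.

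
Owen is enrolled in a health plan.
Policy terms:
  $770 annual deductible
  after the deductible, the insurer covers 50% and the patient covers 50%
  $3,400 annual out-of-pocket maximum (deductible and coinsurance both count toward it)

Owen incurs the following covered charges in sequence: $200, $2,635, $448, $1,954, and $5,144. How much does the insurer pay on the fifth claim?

Claim 1 — $200: entire amount goes to the deductible. Cost to patient: $200. OOP to date $200. Plan pays $200 − $200 = $0.
Claim 2 — $2,635: deductible takes $570, $2,065 remains; 50% of $2,065 = $1,032.50. Patient pays $1,602.50; OOP now $1,802.50. Insurer: $2,635 − $1,602.50 = $1,032.50.
Claim 3 — $448: deductible met; 50% of $448 = $224. Patient pays $224; OOP now $2,026.50. Insurer: $448 − $224 = $224.
Claim 4 — $1,954: deductible met; 50% of $1,954 = $977. Patient pays $977; OOP now $3,003.50. Insurer: $1,954 − $977 = $977.
Claim 5 — $5,144: deductible already satisfied, so patient's share is 50% × $5,144 = $2,572. OOP would hit $5,575.50 > $3,400, so the cap limits the patient to $3,400 − $3,003.50 = $396.50. Plan pays $5,144 − $396.50 = $4,747.50.

$4,747.50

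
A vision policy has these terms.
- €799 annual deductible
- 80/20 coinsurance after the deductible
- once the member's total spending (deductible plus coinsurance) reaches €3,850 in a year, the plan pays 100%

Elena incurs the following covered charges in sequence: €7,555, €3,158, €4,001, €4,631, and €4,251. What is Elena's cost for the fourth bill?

Claim 1 — €7,555: €799 to deductible, leaving €6,756; 20% of €6,756 = €1,351.20. Member owes €2,150.20 (running OOP €2,150.20).
Claim 2 — €3,158: deductible already satisfied, so member's share is 20% × €3,158 = €631.60. Cost to member: €631.60. OOP to date €2,781.80.
Claim 3 — €4,001: deductible already satisfied, so member's share is 20% × €4,001 = €800.20. Cost to member: €800.20. OOP to date €3,582.
Claim 4 — €4,631: deductible already satisfied, so member's share is 20% × €4,631 = €926.20. OOP would hit €4,508.20 > €3,850, so the cap limits the member to €3,850 − €3,582 = €268.

€268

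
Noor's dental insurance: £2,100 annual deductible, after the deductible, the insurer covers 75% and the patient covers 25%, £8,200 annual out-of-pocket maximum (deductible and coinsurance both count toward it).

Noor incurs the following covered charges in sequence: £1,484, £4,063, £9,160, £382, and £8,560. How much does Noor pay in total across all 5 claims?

Claim 1 — £1,484: fully absorbed by the deductible. Patient owes £1,484 (running OOP £1,484).
Claim 2 — £4,063: deductible takes £616, £3,447 remains; patient's 25% is £861.75. Patient pays £1,477.75; OOP now £2,961.75.
Claim 3 — £9,160: deductible met; 25% of £9,160 = £2,290. Patient owes £2,290 (running OOP £5,251.75).
Claim 4 — £382: deductible met; 25% of £382 = £95.50. Cost to patient: £95.50. OOP to date £5,347.25.
Claim 5 — £8,560: 25% coinsurance on £8,560 = £2,140. Patient owes £2,140 (running OOP £7,487.25).
Total paid by the patient: £1,484 + £1,477.75 + £2,290 + £95.50 + £2,140 = £7,487.25.

£7,487.25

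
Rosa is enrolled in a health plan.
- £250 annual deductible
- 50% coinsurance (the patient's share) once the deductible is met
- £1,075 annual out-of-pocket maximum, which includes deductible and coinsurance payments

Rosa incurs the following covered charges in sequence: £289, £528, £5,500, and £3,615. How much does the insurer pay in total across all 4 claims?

£8,857

Claim 1 — £289: £250 finishes the deductible; £39 goes to coinsurance; patient's 50% is £19.50. Cost to patient: £269.50. OOP to date £269.50. Plan pays £289 − £269.50 = £19.50.
Claim 2 — £528: deductible already satisfied, so patient's share is 50% × £528 = £264. Cost to patient: £264. OOP to date £533.50. Insurer: £528 − £264 = £264.
Claim 3 — £5,500: 50% coinsurance on £5,500 = £2,750. Adding that to £533.50 gives £3,283.50, past the £1,075 cap; patient pays only £1,075 − £533.50 = £541.50. Plan pays £5,500 − £541.50 = £4,958.50.
Claim 4 — £3,615: deductible already satisfied, so patient's share is 50% × £3,615 = £1,807.50. OOP would hit £2,882.50 > £1,075, so the cap limits the patient to £1,075 − £1,075 = £0. Plan pays £3,615 − £0 = £3,615.
Insurer total = bills − patient's total = £9,932 − £1,075 = £8,857.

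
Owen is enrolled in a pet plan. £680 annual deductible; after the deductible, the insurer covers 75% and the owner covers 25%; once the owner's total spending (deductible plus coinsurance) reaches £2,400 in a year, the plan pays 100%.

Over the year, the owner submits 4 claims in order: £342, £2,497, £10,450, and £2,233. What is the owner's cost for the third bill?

#1 (£342): all of it applies to the deductible. Owner pays £342; OOP now £342.
#2 (£2,497): £338 to deductible, leaving £2,159; coinsurance £2,159 × 25% = £539.75. Cost to owner: £877.75. OOP to date £1,219.75.
#3 (£10,450): 25% coinsurance on £10,450 = £2,612.50. That would push OOP to £3,832.25, over the £2,400 cap, so owner pays £2,400 − £1,219.75 = £1,180.25.

£1,180.25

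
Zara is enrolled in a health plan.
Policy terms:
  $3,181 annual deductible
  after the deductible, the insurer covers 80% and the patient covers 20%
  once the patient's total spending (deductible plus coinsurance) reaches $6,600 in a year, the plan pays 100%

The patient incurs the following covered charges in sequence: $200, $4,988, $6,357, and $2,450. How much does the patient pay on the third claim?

$1,271.40

#1 ($200): entire amount goes to the deductible. Patient owes $200 (running OOP $200).
#2 ($4,988): $2,981 to deductible, leaving $2,007; patient's 20% is $401.40. Patient pays $3,382.40; OOP now $3,582.40.
#3 ($6,357): deductible already satisfied, so patient's share is 20% × $6,357 = $1,271.40. Patient owes $1,271.40 (running OOP $4,853.80).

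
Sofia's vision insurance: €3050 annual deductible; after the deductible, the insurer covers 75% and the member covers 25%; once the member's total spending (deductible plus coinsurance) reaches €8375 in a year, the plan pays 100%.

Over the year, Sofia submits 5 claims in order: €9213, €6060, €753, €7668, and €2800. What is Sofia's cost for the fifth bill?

€164

#1 (€9213): €3050 to deductible, leaving €6163; coinsurance €6163 × 25% = €1540.75. Cost to member: €4590.75. OOP to date €4590.75.
#2 (€6060): deductible met; 25% of €6060 = €1515. Member owes €1515 (running OOP €6105.75).
#3 (€753): deductible met; 25% of €753 = €188.25. Cost to member: €188.25. OOP to date €6294.
#4 (€7668): 25% coinsurance on €7668 = €1917. Member pays €1917; OOP now €8211.
#5 (€2800): deductible already satisfied, so member's share is 25% × €2800 = €700. Adding that to €8211 gives €8911, past the €8375 cap; member pays only €8375 − €8211 = €164.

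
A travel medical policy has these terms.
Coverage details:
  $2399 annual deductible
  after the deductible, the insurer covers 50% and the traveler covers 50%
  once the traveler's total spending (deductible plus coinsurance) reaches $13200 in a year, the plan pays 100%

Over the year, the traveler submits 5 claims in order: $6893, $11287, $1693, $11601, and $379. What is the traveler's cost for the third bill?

Claim 1 — $6893: deductible takes $2399, $4494 remains; 50% of $4494 = $2247. Cost to traveler: $4646. OOP to date $4646.
Claim 2 — $11287: 50% coinsurance on $11287 = $5643.50. Traveler pays $5643.50; OOP now $10289.50.
Claim 3 — $1693: deductible met; 50% of $1693 = $846.50. Cost to traveler: $846.50. OOP to date $11136.

$846.50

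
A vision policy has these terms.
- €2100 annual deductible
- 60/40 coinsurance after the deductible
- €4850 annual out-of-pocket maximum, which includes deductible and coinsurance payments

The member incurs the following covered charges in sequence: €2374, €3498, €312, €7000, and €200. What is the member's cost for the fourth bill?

Bill 1, €2374: €2100 to deductible, leaving €274; coinsurance €274 × 40% = €109.60. Member pays €2209.60; OOP now €2209.60.
Bill 2, €3498: 40% coinsurance on €3498 = €1399.20. Member pays €1399.20; OOP now €3608.80.
Bill 3, €312: deductible already satisfied, so member's share is 40% × €312 = €124.80. Member owes €124.80 (running OOP €3733.60).
Bill 4, €7000: 40% coinsurance on €7000 = €2800. OOP would hit €6533.60 > €4850, so the cap limits the member to €4850 − €3733.60 = €1116.40.

€1116.40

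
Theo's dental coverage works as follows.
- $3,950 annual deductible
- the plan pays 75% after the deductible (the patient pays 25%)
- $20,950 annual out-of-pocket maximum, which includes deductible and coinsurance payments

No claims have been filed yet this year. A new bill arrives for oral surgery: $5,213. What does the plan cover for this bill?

Deductible not yet touched, so the first $3,950 of the bill goes to the deductible.
The remaining $1,263 (= $5,213 − $3,950) moves to coinsurance.
25% of $1,263 = $315.75 falls to the patient.
So the patient owes $3,950 + $315.75 = $4,265.75 before any cap.
Year-to-date out-of-pocket becomes $0 + $4,265.75 = $4,265.75, still under the $20,950 maximum, so no cap applies.
Insurer pays the balance: $5,213 − $4,265.75 = $947.25.

$947.25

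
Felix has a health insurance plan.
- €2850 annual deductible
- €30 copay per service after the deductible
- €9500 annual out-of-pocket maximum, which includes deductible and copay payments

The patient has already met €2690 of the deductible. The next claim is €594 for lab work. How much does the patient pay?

Deductible still to meet: €2850 − €2690 = €160.
That leaves €594 − €160 = €434 for the copay.
Copay on this service: €30.
So the patient owes €160 + €30 = €190 before any cap.
Total out-of-pocket so far would be €2690 + €190 = €2880, below the €9500 cap — no reduction.

€190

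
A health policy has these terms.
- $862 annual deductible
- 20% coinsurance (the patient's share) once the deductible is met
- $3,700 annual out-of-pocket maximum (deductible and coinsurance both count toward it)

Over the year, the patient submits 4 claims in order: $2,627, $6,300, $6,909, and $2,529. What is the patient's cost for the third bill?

$1,225

Claim 1 — $2,627: deductible takes $862, $1,765 remains; coinsurance $1,765 × 20% = $353. Patient owes $1,215 (running OOP $1,215).
Claim 2 — $6,300: deductible already satisfied, so patient's share is 20% × $6,300 = $1,260. Patient pays $1,260; OOP now $2,475.
Claim 3 — $6,909: deductible met; 20% of $6,909 = $1,381.80. That would push OOP to $3,856.80, over the $3,700 cap, so patient pays $3,700 − $2,475 = $1,225.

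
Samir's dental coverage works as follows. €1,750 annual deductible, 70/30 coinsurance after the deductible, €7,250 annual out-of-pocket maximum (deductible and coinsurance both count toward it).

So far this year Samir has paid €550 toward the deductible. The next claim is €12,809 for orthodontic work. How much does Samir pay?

€4,682.70

€550 of the €1,750 deductible is already met, leaving €1,200.
That leaves €12,809 − €1,200 = €11,609 for coinsurance.
30% of €11,609 = €3,482.70 falls to the patient.
Patient responsibility before any cap: €1,200 + €3,482.70 = €4,682.70.
Year-to-date out-of-pocket becomes €550 + €4,682.70 = €5,232.70, still under the €7,250 maximum, so no cap applies.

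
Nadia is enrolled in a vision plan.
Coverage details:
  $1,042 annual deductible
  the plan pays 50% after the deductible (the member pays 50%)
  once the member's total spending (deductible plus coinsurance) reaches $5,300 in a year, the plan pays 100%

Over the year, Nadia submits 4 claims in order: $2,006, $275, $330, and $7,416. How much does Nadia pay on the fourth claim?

#1 ($2,006): deductible takes $1,042, $964 remains; coinsurance $964 × 50% = $482. Member owes $1,524 (running OOP $1,524).
#2 ($275): deductible already satisfied, so member's share is 50% × $275 = $137.50. Cost to member: $137.50. OOP to date $1,661.50.
#3 ($330): 50% coinsurance on $330 = $165. Member owes $165 (running OOP $1,826.50).
#4 ($7,416): deductible met; 50% of $7,416 = $3,708. Adding that to $1,826.50 gives $5,534.50, past the $5,300 cap; member pays only $5,300 − $1,826.50 = $3,473.50.

$3,473.50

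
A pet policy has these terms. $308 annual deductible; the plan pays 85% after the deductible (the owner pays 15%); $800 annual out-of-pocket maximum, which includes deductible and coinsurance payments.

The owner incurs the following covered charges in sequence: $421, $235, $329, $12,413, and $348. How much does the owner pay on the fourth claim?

$390.45

Claim 1 ($421): $308 to deductible, leaving $113; owner's 15% is $16.95. Cost to owner: $324.95. OOP to date $324.95.
Claim 2 ($235): deductible already satisfied, so owner's share is 15% × $235 = $35.25. Cost to owner: $35.25. OOP to date $360.20.
Claim 3 ($329): 15% coinsurance on $329 = $49.35. Owner pays $49.35; OOP now $409.55.
Claim 4 ($12,413): deductible already satisfied, so owner's share is 15% × $12,413 = $1,861.95. That would push OOP to $2,271.50, over the $800 cap, so owner pays $800 − $409.55 = $390.45.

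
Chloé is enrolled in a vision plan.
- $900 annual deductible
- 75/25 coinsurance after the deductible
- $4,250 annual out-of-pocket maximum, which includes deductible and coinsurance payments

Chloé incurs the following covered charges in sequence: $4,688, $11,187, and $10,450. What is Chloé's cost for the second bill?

Claim 1 — $4,688: $900 finishes the deductible; $3,788 goes to coinsurance; coinsurance $3,788 × 25% = $947. Member owes $1,847 (running OOP $1,847).
Claim 2 — $11,187: deductible already satisfied, so member's share is 25% × $11,187 = $2,796.75. That would push OOP to $4,643.75, over the $4,250 cap, so member pays $4,250 − $1,847 = $2,403.

$2,403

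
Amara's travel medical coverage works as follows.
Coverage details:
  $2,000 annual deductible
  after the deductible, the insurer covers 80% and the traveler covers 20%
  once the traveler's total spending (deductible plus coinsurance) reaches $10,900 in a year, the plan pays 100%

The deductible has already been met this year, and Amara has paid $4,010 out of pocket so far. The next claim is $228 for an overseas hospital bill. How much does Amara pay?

$45.60

The deductible is already satisfied, so the full bill goes to coinsurance.
Traveler's 20% share of $228 is $45.60.
Total out-of-pocket so far would be $4,010 + $45.60 = $4,055.60, below the $10,900 cap — no reduction.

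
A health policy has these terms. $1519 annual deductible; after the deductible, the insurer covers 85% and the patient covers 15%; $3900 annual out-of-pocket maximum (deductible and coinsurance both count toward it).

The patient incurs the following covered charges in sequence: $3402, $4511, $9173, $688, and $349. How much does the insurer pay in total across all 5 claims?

$14223

Bill 1, $3402: deductible takes $1519, $1883 remains; coinsurance $1883 × 15% = $282.45. Patient owes $1801.45 (running OOP $1801.45). Plan pays $3402 − $1801.45 = $1600.55.
Bill 2, $4511: deductible already satisfied, so patient's share is 15% × $4511 = $676.65. Patient owes $676.65 (running OOP $2478.10). Plan pays $4511 − $676.65 = $3834.35.
Bill 3, $9173: deductible already satisfied, so patient's share is 15% × $9173 = $1375.95. Patient owes $1375.95 (running OOP $3854.05). Insurer: $9173 − $1375.95 = $7797.05.
Bill 4, $688: deductible met; 15% of $688 = $103.20. That would push OOP to $3957.25, over the $3900 cap, so patient pays $3900 − $3854.05 = $45.95. Plan pays $688 − $45.95 = $642.05.
Bill 5, $349: deductible already satisfied, so patient's share is 15% × $349 = $52.35. That would push OOP to $3952.35, over the $3900 cap, so patient pays $3900 − $3900 = $0. Plan pays $349 − $0 = $349.
Insurer total: $1600.55 + $3834.35 + $7797.05 + $642.05 + $349 = $14223.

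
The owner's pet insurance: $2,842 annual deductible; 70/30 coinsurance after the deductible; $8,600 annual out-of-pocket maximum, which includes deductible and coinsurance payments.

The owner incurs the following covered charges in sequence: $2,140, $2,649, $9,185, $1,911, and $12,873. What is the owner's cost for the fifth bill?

Claim 1 ($2,140): fully absorbed by the deductible. Owner owes $2,140 (running OOP $2,140).
Claim 2 ($2,649): deductible takes $702, $1,947 remains; 30% of $1,947 = $584.10. Cost to owner: $1,286.10. OOP to date $3,426.10.
Claim 3 ($9,185): deductible met; 30% of $9,185 = $2,755.50. Owner pays $2,755.50; OOP now $6,181.60.
Claim 4 ($1,911): 30% coinsurance on $1,911 = $573.30. Cost to owner: $573.30. OOP to date $6,754.90.
Claim 5 ($12,873): 30% coinsurance on $12,873 = $3,861.90. That would push OOP to $10,616.80, over the $8,600 cap, so owner pays $8,600 − $6,754.90 = $1,845.10.

$1,845.10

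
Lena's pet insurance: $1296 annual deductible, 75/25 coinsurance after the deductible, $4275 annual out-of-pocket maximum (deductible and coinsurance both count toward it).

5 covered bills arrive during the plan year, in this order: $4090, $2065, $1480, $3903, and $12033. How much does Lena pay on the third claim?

$370

#1 ($4090): $1296 to deductible, leaving $2794; coinsurance $2794 × 25% = $698.50. Owner owes $1994.50 (running OOP $1994.50).
#2 ($2065): 25% coinsurance on $2065 = $516.25. Owner owes $516.25 (running OOP $2510.75).
#3 ($1480): deductible met; 25% of $1480 = $370. Owner owes $370 (running OOP $2880.75).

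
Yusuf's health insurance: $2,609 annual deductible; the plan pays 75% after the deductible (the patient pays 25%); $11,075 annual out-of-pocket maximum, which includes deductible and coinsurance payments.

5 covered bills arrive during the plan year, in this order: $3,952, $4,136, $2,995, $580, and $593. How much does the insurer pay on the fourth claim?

#1 ($3,952): $2,609 to deductible, leaving $1,343; 25% of $1,343 = $335.75. Cost to patient: $2,944.75. OOP to date $2,944.75. Plan pays $3,952 − $2,944.75 = $1,007.25.
#2 ($4,136): 25% coinsurance on $4,136 = $1,034. Patient owes $1,034 (running OOP $3,978.75). Insurer: $4,136 − $1,034 = $3,102.
#3 ($2,995): deductible already satisfied, so patient's share is 25% × $2,995 = $748.75. Cost to patient: $748.75. OOP to date $4,727.50. Plan pays $2,995 − $748.75 = $2,246.25.
#4 ($580): 25% coinsurance on $580 = $145. Cost to patient: $145. OOP to date $4,872.50. Plan pays $580 − $145 = $435.

$435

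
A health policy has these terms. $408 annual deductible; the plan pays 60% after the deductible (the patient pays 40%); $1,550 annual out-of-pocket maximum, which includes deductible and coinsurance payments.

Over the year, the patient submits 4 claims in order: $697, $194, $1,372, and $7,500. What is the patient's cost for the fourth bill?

#1 ($697): deductible takes $408, $289 remains; 40% of $289 = $115.60. Patient pays $523.60; OOP now $523.60.
#2 ($194): deductible met; 40% of $194 = $77.60. Cost to patient: $77.60. OOP to date $601.20.
#3 ($1,372): 40% coinsurance on $1,372 = $548.80. Cost to patient: $548.80. OOP to date $1,150.
#4 ($7,500): 40% coinsurance on $7,500 = $3,000. Adding that to $1,150 gives $4,150, past the $1,550 cap; patient pays only $1,550 − $1,150 = $400.

$400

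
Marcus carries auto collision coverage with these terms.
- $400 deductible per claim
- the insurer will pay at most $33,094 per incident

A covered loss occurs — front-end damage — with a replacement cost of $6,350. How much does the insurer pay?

After the deductible, $6,350 − $400 = $5,950 remains.
$5,950 is within the $33,094 limit, so the insurer pays $5,950.

$5,950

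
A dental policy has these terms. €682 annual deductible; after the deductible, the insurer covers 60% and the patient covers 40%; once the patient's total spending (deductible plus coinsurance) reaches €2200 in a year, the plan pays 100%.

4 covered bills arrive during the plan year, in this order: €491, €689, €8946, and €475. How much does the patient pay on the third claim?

Bill 1, €491: all of it applies to the deductible. Patient pays €491; OOP now €491.
Bill 2, €689: €191 to deductible, leaving €498; coinsurance €498 × 40% = €199.20. Patient pays €390.20; OOP now €881.20.
Bill 3, €8946: deductible met; 40% of €8946 = €3578.40. Adding that to €881.20 gives €4459.60, past the €2200 cap; patient pays only €2200 − €881.20 = €1318.80.

€1318.80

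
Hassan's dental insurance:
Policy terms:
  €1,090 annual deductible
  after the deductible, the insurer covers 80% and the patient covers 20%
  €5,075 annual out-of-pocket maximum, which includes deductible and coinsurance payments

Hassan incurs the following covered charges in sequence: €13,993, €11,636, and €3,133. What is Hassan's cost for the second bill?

Claim 1 — €13,993: €1,090 to deductible, leaving €12,903; coinsurance €12,903 × 20% = €2,580.60. Patient owes €3,670.60 (running OOP €3,670.60).
Claim 2 — €11,636: deductible already satisfied, so patient's share is 20% × €11,636 = €2,327.20. OOP would hit €5,997.80 > €5,075, so the cap limits the patient to €5,075 − €3,670.60 = €1,404.40.

€1,404.40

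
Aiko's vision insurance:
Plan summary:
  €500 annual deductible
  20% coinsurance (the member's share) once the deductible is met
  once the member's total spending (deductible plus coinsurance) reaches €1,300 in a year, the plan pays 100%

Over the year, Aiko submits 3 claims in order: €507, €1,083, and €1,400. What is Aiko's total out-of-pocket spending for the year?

Bill 1, €507: €500 finishes the deductible; €7 goes to coinsurance; coinsurance €7 × 20% = €1.40. Member owes €501.40 (running OOP €501.40).
Bill 2, €1,083: deductible already satisfied, so member's share is 20% × €1,083 = €216.60. Cost to member: €216.60. OOP to date €718.
Bill 3, €1,400: 20% coinsurance on €1,400 = €280. Cost to member: €280. OOP to date €998.
Total paid by the member: €501.40 + €216.60 + €280 = €998.

€998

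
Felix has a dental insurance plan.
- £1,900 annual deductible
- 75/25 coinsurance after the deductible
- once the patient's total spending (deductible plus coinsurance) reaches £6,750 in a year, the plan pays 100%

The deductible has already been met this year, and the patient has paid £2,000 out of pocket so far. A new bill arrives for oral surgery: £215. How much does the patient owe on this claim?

£53.75

The deductible is already satisfied, so the full bill goes to coinsurance.
25% of £215 = £53.75 falls to the patient.
Cumulative spending £2,000 + £53.75 = £2,053.75 stays under the £6,750 maximum.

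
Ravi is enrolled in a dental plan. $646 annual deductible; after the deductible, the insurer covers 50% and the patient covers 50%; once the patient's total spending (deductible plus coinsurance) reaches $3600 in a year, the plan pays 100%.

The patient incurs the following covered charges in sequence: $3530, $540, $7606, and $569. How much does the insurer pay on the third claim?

Bill 1, $3530: $646 finishes the deductible; $2884 goes to coinsurance; patient's 50% is $1442. Cost to patient: $2088. OOP to date $2088. Plan pays $3530 − $2088 = $1442.
Bill 2, $540: 50% coinsurance on $540 = $270. Patient owes $270 (running OOP $2358). Plan pays $540 − $270 = $270.
Bill 3, $7606: deductible met; 50% of $7606 = $3803. That would push OOP to $6161, over the $3600 cap, so patient pays $3600 − $2358 = $1242. Insurer: $7606 − $1242 = $6364.

$6364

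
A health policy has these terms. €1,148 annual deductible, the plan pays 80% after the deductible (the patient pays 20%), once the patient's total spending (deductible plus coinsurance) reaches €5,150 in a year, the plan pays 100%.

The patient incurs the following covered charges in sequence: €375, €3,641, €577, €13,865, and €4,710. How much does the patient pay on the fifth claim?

Claim 1 (€375): fully absorbed by the deductible. Patient owes €375 (running OOP €375).
Claim 2 (€3,641): deductible takes €773, €2,868 remains; 20% of €2,868 = €573.60. Patient pays €1,346.60; OOP now €1,721.60.
Claim 3 (€577): deductible already satisfied, so patient's share is 20% × €577 = €115.40. Patient pays €115.40; OOP now €1,837.
Claim 4 (€13,865): 20% coinsurance on €13,865 = €2,773. Patient pays €2,773; OOP now €4,610.
Claim 5 (€4,710): deductible met; 20% of €4,710 = €942. Adding that to €4,610 gives €5,552, past the €5,150 cap; patient pays only €5,150 − €4,610 = €540.

€540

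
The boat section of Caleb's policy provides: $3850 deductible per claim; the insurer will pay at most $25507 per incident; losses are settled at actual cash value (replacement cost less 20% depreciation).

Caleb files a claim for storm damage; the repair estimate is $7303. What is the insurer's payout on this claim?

Actual cash value after 20% depreciation: $7303 × 80% = $5842.40.
Subtract the deductible: $5842.40 − $3850 = $1992.40.
$1992.40 ≤ $25507, so the limit doesn't bind; insurer pays $1992.40.

$1992.40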